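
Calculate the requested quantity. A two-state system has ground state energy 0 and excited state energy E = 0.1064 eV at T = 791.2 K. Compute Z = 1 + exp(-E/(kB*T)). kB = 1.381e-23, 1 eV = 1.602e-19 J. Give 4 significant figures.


Step 1: Compute beta*E = E*eV/(kB*T) = 0.1064*1.602e-19/(1.381e-23*791.2) = 1.56
Step 2: exp(-beta*E) = exp(-1.56) = 0.2101
Step 3: Z = 1 + 0.2101 = 1.21

1.21


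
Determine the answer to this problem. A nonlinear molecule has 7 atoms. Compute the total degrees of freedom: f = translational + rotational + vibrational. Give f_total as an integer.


Step 1: Translational DOF = 3
Step 2: Rotational DOF (nonlinear) = 3
Step 3: Vibrational DOF = 3*7 - 6 = 15
Step 4: Total = 3 + 3 + 15 = 21

21


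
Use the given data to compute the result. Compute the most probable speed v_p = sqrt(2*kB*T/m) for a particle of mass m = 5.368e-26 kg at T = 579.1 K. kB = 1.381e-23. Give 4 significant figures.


Step 1: Numerator = 2*kB*T = 2*1.381e-23*579.1 = 1.599e-20
Step 2: Ratio = 1.599e-20 / 5.368e-26 = 2.98e+05
Step 3: v_p = sqrt(2.98e+05) = 545.9 m/s

545.9


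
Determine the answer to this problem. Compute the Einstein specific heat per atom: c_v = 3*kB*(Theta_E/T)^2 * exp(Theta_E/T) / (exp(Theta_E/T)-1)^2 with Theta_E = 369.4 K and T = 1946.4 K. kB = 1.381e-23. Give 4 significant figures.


Step 1: x = Theta_E/T = 369.4/1946.4 = 0.1898
Step 2: x^2 = 0.03602
Step 3: exp(x) = 1.209
Step 4: c_v = 3*1.381e-23*0.03602*1.209/(1.209-1)^2 = 4.131e-23

4.131e-23


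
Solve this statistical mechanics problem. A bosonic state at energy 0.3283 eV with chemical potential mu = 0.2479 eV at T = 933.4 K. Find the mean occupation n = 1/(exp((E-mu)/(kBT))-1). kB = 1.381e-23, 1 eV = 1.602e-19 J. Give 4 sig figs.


Step 1: (E - mu) = 0.0804 eV
Step 2: x = (E-mu)*eV/(kB*T) = 0.0804*1.602e-19/(1.381e-23*933.4) = 0.9992
Step 3: exp(x) = 2.716
Step 4: n = 1/(exp(x)-1) = 0.5827

0.5827


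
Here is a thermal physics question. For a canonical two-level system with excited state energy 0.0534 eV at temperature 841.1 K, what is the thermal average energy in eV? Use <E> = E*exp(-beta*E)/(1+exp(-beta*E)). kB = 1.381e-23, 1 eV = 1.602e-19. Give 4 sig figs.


Step 1: beta*E = 0.0534*1.602e-19/(1.381e-23*841.1) = 0.7365
Step 2: exp(-beta*E) = 0.4788
Step 3: <E> = 0.0534*0.4788/(1+0.4788) = 0.01729 eV

0.01729


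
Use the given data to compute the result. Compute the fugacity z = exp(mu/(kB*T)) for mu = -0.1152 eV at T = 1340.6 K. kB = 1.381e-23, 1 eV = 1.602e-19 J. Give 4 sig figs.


Step 1: Convert mu to Joules: -0.1152*1.602e-19 = -1.846e-20 J
Step 2: kB*T = 1.381e-23*1340.6 = 1.851e-20 J
Step 3: mu/(kB*T) = -0.9968
Step 4: z = exp(-0.9968) = 0.369

0.369


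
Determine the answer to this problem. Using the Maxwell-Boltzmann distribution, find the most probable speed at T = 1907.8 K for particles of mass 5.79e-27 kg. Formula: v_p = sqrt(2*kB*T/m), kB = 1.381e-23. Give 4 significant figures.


Step 1: Numerator = 2*kB*T = 2*1.381e-23*1907.8 = 5.269e-20
Step 2: Ratio = 5.269e-20 / 5.79e-27 = 9.101e+06
Step 3: v_p = sqrt(9.101e+06) = 3017 m/s

3017


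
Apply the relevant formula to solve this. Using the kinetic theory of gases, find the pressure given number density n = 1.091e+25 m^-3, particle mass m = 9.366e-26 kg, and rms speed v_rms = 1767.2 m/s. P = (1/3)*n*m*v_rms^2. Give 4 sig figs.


Step 1: v_rms^2 = 1767.2^2 = 3.123e+06
Step 2: n*m = 1.091e+25*9.366e-26 = 1.022
Step 3: P = (1/3)*1.022*3.123e+06 = 1.064e+06 Pa

1.064e+06


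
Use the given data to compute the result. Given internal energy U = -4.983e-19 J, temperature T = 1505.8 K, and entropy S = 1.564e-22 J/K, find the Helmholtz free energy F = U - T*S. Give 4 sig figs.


Step 1: T*S = 1505.8 * 1.564e-22 = 2.355e-19 J
Step 2: F = U - T*S = -4.983e-19 - 2.355e-19
Step 3: F = -7.338e-19 J

-7.338e-19


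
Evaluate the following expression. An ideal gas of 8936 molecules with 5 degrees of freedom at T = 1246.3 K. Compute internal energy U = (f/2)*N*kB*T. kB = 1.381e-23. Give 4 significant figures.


Step 1: f/2 = 5/2 = 2.5
Step 2: N*kB*T = 8936*1.381e-23*1246.3 = 1.538e-16
Step 3: U = 2.5 * 1.538e-16 = 3.845e-16 J

3.845e-16


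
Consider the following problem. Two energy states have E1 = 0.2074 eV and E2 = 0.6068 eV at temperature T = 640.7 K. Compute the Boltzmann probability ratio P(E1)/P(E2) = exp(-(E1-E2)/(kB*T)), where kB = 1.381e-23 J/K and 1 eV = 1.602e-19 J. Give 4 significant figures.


Step 1: Compute energy difference dE = E1 - E2 = 0.2074 - 0.6068 = -0.3994 eV
Step 2: Convert to Joules: dE_J = -0.3994 * 1.602e-19 = -6.398e-20 J
Step 3: Compute exponent = -dE_J / (kB * T) = -(-6.398e-20) / (1.381e-23 * 640.7) = 7.231
Step 4: P(E1)/P(E2) = exp(7.231) = 1382

1382


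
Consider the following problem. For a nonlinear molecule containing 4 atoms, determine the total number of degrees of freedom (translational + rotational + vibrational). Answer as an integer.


Step 1: Translational DOF = 3
Step 2: Rotational DOF (nonlinear) = 3
Step 3: Vibrational DOF = 3*4 - 6 = 6
Step 4: Total = 3 + 3 + 6 = 12

12


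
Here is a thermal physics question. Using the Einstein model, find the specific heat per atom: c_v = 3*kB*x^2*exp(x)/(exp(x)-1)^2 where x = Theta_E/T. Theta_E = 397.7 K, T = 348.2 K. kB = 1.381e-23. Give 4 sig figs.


Step 1: x = Theta_E/T = 397.7/348.2 = 1.142
Step 2: x^2 = 1.305
Step 3: exp(x) = 3.134
Step 4: c_v = 3*1.381e-23*1.305*3.134/(3.134-1)^2 = 3.721e-23

3.721e-23


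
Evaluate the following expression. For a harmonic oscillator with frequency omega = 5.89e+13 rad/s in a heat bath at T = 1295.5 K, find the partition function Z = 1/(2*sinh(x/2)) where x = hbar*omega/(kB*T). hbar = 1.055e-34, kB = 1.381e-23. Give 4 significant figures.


Step 1: Compute x = hbar*omega/(kB*T) = 1.055e-34*5.89e+13/(1.381e-23*1295.5) = 0.3473
Step 2: x/2 = 0.1737
Step 3: sinh(x/2) = 0.1745
Step 4: Z = 1/(2*0.1745) = 2.865

2.865


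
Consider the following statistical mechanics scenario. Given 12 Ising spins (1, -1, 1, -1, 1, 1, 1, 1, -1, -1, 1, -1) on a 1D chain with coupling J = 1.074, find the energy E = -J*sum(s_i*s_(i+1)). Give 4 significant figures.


Step 1: Nearest-neighbor products: -1, -1, -1, -1, 1, 1, 1, -1, 1, -1, -1
Step 2: Sum of products = -3
Step 3: E = -1.074 * -3 = 3.222

3.222


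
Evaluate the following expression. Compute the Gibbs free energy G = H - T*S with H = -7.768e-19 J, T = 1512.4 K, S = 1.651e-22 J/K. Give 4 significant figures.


Step 1: T*S = 1512.4 * 1.651e-22 = 2.497e-19 J
Step 2: G = H - T*S = -7.768e-19 - 2.497e-19
Step 3: G = -1.026e-18 J

-1.026e-18


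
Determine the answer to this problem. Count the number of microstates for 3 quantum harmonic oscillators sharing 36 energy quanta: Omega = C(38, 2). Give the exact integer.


Step 1: Use binomial coefficient C(38, 2)
Step 2: Numerator = 38! / 36!
Step 3: Denominator = 2!
Step 4: Omega = 703

703


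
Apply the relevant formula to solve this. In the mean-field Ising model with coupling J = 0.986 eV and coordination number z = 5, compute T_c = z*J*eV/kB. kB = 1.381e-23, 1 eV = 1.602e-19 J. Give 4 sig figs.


Step 1: z*J = 5*0.986 = 4.93 eV
Step 2: Convert to Joules: 4.93*1.602e-19 = 7.898e-19 J
Step 3: T_c = 7.898e-19 / 1.381e-23 = 5.719e+04 K

5.719e+04


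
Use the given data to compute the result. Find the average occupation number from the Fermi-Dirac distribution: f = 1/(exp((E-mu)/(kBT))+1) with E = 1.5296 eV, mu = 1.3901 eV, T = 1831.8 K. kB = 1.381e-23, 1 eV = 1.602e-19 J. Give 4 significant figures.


Step 1: (E - mu) = 1.5296 - 1.3901 = 0.1395 eV
Step 2: Convert: (E-mu)*eV = 2.235e-20 J
Step 3: x = (E-mu)*eV/(kB*T) = 0.8834
Step 4: f = 1/(exp(0.8834)+1) = 0.2925

0.2925


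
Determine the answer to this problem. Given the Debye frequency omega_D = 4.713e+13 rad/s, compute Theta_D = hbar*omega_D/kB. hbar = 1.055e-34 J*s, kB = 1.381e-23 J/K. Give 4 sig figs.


Step 1: hbar*omega_D = 1.055e-34 * 4.713e+13 = 4.972e-21 J
Step 2: Theta_D = 4.972e-21 / 1.381e-23
Step 3: Theta_D = 360 K

360


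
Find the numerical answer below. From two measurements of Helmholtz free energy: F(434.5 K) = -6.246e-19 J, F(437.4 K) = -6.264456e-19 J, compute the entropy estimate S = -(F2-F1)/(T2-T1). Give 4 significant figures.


Step 1: dF = F2 - F1 = -6.264456e-19 - (-6.246e-19) = -1.8456e-21 J
Step 2: dT = T2 - T1 = 437.4 - 434.5 = 2.9 K
Step 3: S = -dF/dT = -(-1.8456e-21)/2.9 = 6.364e-22 J/K

6.364e-22


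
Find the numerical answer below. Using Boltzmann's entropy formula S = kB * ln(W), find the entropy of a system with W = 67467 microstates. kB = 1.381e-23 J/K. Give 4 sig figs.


Step 1: ln(W) = ln(67467) = 11.12
Step 2: S = kB * ln(W) = 1.381e-23 * 11.12
Step 3: S = 1.536e-22 J/K

1.536e-22


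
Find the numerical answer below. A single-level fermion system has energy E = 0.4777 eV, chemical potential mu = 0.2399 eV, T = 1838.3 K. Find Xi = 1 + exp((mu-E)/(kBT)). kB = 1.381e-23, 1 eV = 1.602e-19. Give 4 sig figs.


Step 1: (mu - E) = 0.2399 - 0.4777 = -0.2378 eV
Step 2: x = (mu-E)*eV/(kB*T) = -0.2378*1.602e-19/(1.381e-23*1838.3) = -1.501
Step 3: exp(x) = 0.223
Step 4: Xi = 1 + 0.223 = 1.223

1.223


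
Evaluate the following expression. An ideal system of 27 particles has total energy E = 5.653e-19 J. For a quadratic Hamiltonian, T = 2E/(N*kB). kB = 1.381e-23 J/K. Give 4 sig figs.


Step 1: Numerator = 2*E = 2*5.653e-19 = 1.131e-18 J
Step 2: Denominator = N*kB = 27*1.381e-23 = 3.729e-22
Step 3: T = 1.131e-18 / 3.729e-22 = 3032 K

3032


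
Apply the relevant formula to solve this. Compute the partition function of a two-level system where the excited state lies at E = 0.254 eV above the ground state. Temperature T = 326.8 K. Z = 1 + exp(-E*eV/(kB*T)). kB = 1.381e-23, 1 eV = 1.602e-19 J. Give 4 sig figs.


Step 1: Compute beta*E = E*eV/(kB*T) = 0.254*1.602e-19/(1.381e-23*326.8) = 9.016
Step 2: exp(-beta*E) = exp(-9.016) = 0.0001214
Step 3: Z = 1 + 0.0001214 = 1

1


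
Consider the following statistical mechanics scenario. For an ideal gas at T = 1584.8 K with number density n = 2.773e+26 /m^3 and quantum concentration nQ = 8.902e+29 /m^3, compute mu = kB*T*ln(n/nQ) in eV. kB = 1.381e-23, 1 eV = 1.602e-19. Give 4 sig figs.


Step 1: n/nQ = 2.773e+26/8.902e+29 = 0.0003115
Step 2: ln(n/nQ) = -8.074
Step 3: mu = kB*T*ln(n/nQ) = 2.189e-20*-8.074 = -1.767e-19 J
Step 4: Convert to eV: -1.767e-19/1.602e-19 = -1.103 eV

-1.103


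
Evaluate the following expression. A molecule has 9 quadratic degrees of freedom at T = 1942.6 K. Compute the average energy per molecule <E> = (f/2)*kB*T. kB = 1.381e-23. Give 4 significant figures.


Step 1: f/2 = 9/2 = 4.5
Step 2: kB*T = 1.381e-23 * 1942.6 = 2.683e-20
Step 3: <E> = 4.5 * 2.683e-20 = 1.207e-19 J

1.207e-19


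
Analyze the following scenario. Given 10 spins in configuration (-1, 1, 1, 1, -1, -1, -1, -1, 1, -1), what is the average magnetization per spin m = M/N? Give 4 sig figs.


Step 1: Count up spins (+1): 4, down spins (-1): 6
Step 2: Total magnetization M = 4 - 6 = -2
Step 3: m = M/N = -2/10 = -0.2

-0.2


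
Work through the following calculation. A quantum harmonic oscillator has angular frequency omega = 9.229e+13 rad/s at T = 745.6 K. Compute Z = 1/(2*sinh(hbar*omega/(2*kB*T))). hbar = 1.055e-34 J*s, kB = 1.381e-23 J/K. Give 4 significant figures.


Step 1: Compute x = hbar*omega/(kB*T) = 1.055e-34*9.229e+13/(1.381e-23*745.6) = 0.9456
Step 2: x/2 = 0.4728
Step 3: sinh(x/2) = 0.4906
Step 4: Z = 1/(2*0.4906) = 1.019

1.019


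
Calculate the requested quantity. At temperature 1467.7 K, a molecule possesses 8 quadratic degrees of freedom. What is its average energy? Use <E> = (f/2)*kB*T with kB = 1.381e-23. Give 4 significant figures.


Step 1: f/2 = 8/2 = 4
Step 2: kB*T = 1.381e-23 * 1467.7 = 2.027e-20
Step 3: <E> = 4 * 2.027e-20 = 8.108e-20 J

8.108e-20


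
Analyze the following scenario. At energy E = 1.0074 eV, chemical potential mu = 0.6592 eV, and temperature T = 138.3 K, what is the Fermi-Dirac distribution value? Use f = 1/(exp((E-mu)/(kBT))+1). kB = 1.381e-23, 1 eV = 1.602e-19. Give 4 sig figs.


Step 1: (E - mu) = 1.0074 - 0.6592 = 0.3482 eV
Step 2: Convert: (E-mu)*eV = 5.578e-20 J
Step 3: x = (E-mu)*eV/(kB*T) = 29.21
Step 4: f = 1/(exp(29.21)+1) = 2.07e-13

2.07e-13


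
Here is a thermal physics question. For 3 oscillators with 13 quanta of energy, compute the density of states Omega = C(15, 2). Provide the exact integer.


Step 1: Use binomial coefficient C(15, 2)
Step 2: Numerator = 15! / 13!
Step 3: Denominator = 2!
Step 4: Omega = 105

105


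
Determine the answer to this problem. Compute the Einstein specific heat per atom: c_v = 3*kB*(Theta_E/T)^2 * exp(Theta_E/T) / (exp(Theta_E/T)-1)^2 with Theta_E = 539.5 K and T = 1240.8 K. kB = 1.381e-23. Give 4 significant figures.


Step 1: x = Theta_E/T = 539.5/1240.8 = 0.4348
Step 2: x^2 = 0.1891
Step 3: exp(x) = 1.545
Step 4: c_v = 3*1.381e-23*0.1891*1.545/(1.545-1)^2 = 4.078e-23

4.078e-23


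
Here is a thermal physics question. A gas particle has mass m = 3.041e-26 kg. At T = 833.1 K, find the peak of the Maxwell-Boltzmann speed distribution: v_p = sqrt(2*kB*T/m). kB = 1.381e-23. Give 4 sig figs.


Step 1: Numerator = 2*kB*T = 2*1.381e-23*833.1 = 2.301e-20
Step 2: Ratio = 2.301e-20 / 3.041e-26 = 7.567e+05
Step 3: v_p = sqrt(7.567e+05) = 869.9 m/s

869.9


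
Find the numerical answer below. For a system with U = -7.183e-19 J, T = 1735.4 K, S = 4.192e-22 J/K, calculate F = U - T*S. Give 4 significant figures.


Step 1: T*S = 1735.4 * 4.192e-22 = 7.275e-19 J
Step 2: F = U - T*S = -7.183e-19 - 7.275e-19
Step 3: F = -1.446e-18 J

-1.446e-18


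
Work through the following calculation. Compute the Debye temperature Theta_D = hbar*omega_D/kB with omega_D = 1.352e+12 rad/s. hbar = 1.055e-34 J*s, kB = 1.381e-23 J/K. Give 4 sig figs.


Step 1: hbar*omega_D = 1.055e-34 * 1.352e+12 = 1.426e-22 J
Step 2: Theta_D = 1.426e-22 / 1.381e-23
Step 3: Theta_D = 10.33 K

10.33


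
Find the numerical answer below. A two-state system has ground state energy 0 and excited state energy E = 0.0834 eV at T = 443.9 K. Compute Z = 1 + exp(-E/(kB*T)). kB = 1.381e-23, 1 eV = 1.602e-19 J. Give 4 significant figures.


Step 1: Compute beta*E = E*eV/(kB*T) = 0.0834*1.602e-19/(1.381e-23*443.9) = 2.179
Step 2: exp(-beta*E) = exp(-2.179) = 0.1131
Step 3: Z = 1 + 0.1131 = 1.113

1.113


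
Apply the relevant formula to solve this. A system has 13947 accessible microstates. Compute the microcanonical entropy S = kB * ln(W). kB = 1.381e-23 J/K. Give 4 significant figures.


Step 1: ln(W) = ln(13947) = 9.543
Step 2: S = kB * ln(W) = 1.381e-23 * 9.543
Step 3: S = 1.318e-22 J/K

1.318e-22


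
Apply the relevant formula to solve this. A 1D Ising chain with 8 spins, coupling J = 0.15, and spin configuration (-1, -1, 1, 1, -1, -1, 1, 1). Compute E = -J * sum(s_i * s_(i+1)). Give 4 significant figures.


Step 1: Nearest-neighbor products: 1, -1, 1, -1, 1, -1, 1
Step 2: Sum of products = 1
Step 3: E = -0.15 * 1 = -0.15

-0.15


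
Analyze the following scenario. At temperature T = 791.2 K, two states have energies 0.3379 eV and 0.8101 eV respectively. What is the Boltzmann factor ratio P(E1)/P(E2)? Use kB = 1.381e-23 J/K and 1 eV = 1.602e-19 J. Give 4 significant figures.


Step 1: Compute energy difference dE = E1 - E2 = 0.3379 - 0.8101 = -0.4722 eV
Step 2: Convert to Joules: dE_J = -0.4722 * 1.602e-19 = -7.565e-20 J
Step 3: Compute exponent = -dE_J / (kB * T) = -(-7.565e-20) / (1.381e-23 * 791.2) = 6.923
Step 4: P(E1)/P(E2) = exp(6.923) = 1016

1016


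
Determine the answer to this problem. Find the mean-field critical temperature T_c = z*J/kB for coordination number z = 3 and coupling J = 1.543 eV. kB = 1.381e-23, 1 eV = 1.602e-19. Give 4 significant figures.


Step 1: z*J = 3*1.543 = 4.629 eV
Step 2: Convert to Joules: 4.629*1.602e-19 = 7.416e-19 J
Step 3: T_c = 7.416e-19 / 1.381e-23 = 5.37e+04 K

5.37e+04


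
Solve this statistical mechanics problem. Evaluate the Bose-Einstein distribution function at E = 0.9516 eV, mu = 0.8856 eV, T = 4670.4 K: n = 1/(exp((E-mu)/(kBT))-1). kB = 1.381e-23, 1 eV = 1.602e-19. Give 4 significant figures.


Step 1: (E - mu) = 0.066 eV
Step 2: x = (E-mu)*eV/(kB*T) = 0.066*1.602e-19/(1.381e-23*4670.4) = 0.1639
Step 3: exp(x) = 1.178
Step 4: n = 1/(exp(x)-1) = 5.614

5.614


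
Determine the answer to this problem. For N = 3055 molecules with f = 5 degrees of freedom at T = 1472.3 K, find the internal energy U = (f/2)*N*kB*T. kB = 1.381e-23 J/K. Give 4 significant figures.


Step 1: f/2 = 5/2 = 2.5
Step 2: N*kB*T = 3055*1.381e-23*1472.3 = 6.212e-17
Step 3: U = 2.5 * 6.212e-17 = 1.553e-16 J

1.553e-16


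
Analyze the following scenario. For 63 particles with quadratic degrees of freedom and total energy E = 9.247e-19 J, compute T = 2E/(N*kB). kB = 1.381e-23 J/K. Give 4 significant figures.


Step 1: Numerator = 2*E = 2*9.247e-19 = 1.849e-18 J
Step 2: Denominator = N*kB = 63*1.381e-23 = 8.7e-22
Step 3: T = 1.849e-18 / 8.7e-22 = 2126 K

2126


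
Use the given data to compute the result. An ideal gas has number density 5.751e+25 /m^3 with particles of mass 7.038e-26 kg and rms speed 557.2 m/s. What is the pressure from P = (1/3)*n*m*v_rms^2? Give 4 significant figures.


Step 1: v_rms^2 = 557.2^2 = 3.105e+05
Step 2: n*m = 5.751e+25*7.038e-26 = 4.048
Step 3: P = (1/3)*4.048*3.105e+05 = 4.189e+05 Pa

4.189e+05


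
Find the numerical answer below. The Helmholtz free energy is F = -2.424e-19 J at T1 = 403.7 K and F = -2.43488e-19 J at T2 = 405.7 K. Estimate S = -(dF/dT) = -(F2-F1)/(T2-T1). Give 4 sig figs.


Step 1: dF = F2 - F1 = -2.43488e-19 - (-2.424e-19) = -1.088e-21 J
Step 2: dT = T2 - T1 = 405.7 - 403.7 = 2 K
Step 3: S = -dF/dT = -(-1.088e-21)/2 = 5.44e-22 J/K

5.44e-22


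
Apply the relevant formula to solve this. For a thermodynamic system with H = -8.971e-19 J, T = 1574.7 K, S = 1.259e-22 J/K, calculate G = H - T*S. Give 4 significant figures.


Step 1: T*S = 1574.7 * 1.259e-22 = 1.983e-19 J
Step 2: G = H - T*S = -8.971e-19 - 1.983e-19
Step 3: G = -1.095e-18 J

-1.095e-18


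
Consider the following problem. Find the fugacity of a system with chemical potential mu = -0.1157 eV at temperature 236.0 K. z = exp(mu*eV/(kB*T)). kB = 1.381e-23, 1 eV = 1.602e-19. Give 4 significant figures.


Step 1: Convert mu to Joules: -0.1157*1.602e-19 = -1.854e-20 J
Step 2: kB*T = 1.381e-23*236.0 = 3.259e-21 J
Step 3: mu/(kB*T) = -5.687
Step 4: z = exp(-5.687) = 0.003389

0.003389


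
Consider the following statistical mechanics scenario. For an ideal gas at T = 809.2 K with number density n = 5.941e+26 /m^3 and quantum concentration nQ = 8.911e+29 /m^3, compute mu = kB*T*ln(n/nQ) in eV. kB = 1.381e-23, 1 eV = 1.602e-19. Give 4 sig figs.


Step 1: n/nQ = 5.941e+26/8.911e+29 = 0.0006667
Step 2: ln(n/nQ) = -7.313
Step 3: mu = kB*T*ln(n/nQ) = 1.118e-20*-7.313 = -8.172e-20 J
Step 4: Convert to eV: -8.172e-20/1.602e-19 = -0.5101 eV

-0.5101


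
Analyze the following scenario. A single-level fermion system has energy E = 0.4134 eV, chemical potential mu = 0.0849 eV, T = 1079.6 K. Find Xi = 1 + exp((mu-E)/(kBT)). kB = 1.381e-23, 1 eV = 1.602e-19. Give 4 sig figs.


Step 1: (mu - E) = 0.0849 - 0.4134 = -0.3285 eV
Step 2: x = (mu-E)*eV/(kB*T) = -0.3285*1.602e-19/(1.381e-23*1079.6) = -3.53
Step 3: exp(x) = 0.02931
Step 4: Xi = 1 + 0.02931 = 1.029

1.029


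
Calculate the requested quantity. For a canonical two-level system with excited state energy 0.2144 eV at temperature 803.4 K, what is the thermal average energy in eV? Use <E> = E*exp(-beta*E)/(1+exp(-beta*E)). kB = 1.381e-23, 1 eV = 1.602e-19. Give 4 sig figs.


Step 1: beta*E = 0.2144*1.602e-19/(1.381e-23*803.4) = 3.096
Step 2: exp(-beta*E) = 0.04524
Step 3: <E> = 0.2144*0.04524/(1+0.04524) = 0.00928 eV

0.00928


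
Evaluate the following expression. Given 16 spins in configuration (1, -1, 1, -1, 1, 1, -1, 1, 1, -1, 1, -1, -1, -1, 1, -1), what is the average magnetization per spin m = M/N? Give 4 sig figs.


Step 1: Count up spins (+1): 8, down spins (-1): 8
Step 2: Total magnetization M = 8 - 8 = 0
Step 3: m = M/N = 0/16 = 0

0


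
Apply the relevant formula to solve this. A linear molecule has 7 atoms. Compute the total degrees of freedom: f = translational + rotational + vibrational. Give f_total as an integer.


Step 1: Translational DOF = 3
Step 2: Rotational DOF (linear) = 2
Step 3: Vibrational DOF = 3*7 - 5 = 16
Step 4: Total = 3 + 2 + 16 = 21

21


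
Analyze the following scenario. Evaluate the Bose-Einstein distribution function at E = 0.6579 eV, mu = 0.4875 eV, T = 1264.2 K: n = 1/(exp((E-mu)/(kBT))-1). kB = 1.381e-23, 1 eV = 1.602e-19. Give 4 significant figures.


Step 1: (E - mu) = 0.1704 eV
Step 2: x = (E-mu)*eV/(kB*T) = 0.1704*1.602e-19/(1.381e-23*1264.2) = 1.564
Step 3: exp(x) = 4.776
Step 4: n = 1/(exp(x)-1) = 0.2648

0.2648


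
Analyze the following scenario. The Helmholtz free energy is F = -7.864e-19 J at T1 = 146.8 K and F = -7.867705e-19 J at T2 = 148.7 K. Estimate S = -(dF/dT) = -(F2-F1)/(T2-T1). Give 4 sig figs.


Step 1: dF = F2 - F1 = -7.867705e-19 - (-7.864e-19) = -3.705e-22 J
Step 2: dT = T2 - T1 = 148.7 - 146.8 = 1.9 K
Step 3: S = -dF/dT = -(-3.705e-22)/1.9 = 1.95e-22 J/K

1.95e-22


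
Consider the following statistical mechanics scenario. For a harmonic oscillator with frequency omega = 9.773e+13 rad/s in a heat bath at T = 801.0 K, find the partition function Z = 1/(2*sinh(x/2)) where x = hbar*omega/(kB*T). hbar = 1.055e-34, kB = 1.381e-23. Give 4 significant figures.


Step 1: Compute x = hbar*omega/(kB*T) = 1.055e-34*9.773e+13/(1.381e-23*801.0) = 0.9321
Step 2: x/2 = 0.466
Step 3: sinh(x/2) = 0.4831
Step 4: Z = 1/(2*0.4831) = 1.035

1.035


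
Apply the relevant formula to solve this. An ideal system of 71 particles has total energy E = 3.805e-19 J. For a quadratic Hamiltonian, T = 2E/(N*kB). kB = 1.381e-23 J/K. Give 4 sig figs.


Step 1: Numerator = 2*E = 2*3.805e-19 = 7.61e-19 J
Step 2: Denominator = N*kB = 71*1.381e-23 = 9.805e-22
Step 3: T = 7.61e-19 / 9.805e-22 = 776.1 K

776.1


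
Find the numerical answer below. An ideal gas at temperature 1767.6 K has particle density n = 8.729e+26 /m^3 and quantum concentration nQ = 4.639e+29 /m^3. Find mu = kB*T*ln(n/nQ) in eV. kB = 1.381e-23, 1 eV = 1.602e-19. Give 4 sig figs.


Step 1: n/nQ = 8.729e+26/4.639e+29 = 0.001882
Step 2: ln(n/nQ) = -6.276
Step 3: mu = kB*T*ln(n/nQ) = 2.441e-20*-6.276 = -1.532e-19 J
Step 4: Convert to eV: -1.532e-19/1.602e-19 = -0.9562 eV

-0.9562


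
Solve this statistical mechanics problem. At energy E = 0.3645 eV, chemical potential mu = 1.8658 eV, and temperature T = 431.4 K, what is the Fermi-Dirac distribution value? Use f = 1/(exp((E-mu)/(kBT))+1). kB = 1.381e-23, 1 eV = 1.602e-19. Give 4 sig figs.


Step 1: (E - mu) = 0.3645 - 1.8658 = -1.501 eV
Step 2: Convert: (E-mu)*eV = -2.405e-19 J
Step 3: x = (E-mu)*eV/(kB*T) = -40.37
Step 4: f = 1/(exp(-40.37)+1) = 1

1


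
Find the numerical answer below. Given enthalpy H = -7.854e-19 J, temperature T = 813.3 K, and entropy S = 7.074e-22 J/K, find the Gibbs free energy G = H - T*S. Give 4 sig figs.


Step 1: T*S = 813.3 * 7.074e-22 = 5.753e-19 J
Step 2: G = H - T*S = -7.854e-19 - 5.753e-19
Step 3: G = -1.361e-18 J

-1.361e-18


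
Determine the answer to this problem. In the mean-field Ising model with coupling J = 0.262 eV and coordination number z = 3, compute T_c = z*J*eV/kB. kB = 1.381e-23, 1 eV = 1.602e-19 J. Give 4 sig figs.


Step 1: z*J = 3*0.262 = 0.786 eV
Step 2: Convert to Joules: 0.786*1.602e-19 = 1.259e-19 J
Step 3: T_c = 1.259e-19 / 1.381e-23 = 9118 K

9118


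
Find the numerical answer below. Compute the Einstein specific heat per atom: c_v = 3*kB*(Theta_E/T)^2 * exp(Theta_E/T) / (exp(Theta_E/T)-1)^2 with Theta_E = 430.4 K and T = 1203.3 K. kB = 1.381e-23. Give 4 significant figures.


Step 1: x = Theta_E/T = 430.4/1203.3 = 0.3577
Step 2: x^2 = 0.1279
Step 3: exp(x) = 1.43
Step 4: c_v = 3*1.381e-23*0.1279*1.43/(1.43-1)^2 = 4.099e-23

4.099e-23


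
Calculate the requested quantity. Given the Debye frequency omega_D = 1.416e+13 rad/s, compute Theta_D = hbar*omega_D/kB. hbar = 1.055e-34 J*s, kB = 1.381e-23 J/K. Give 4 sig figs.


Step 1: hbar*omega_D = 1.055e-34 * 1.416e+13 = 1.494e-21 J
Step 2: Theta_D = 1.494e-21 / 1.381e-23
Step 3: Theta_D = 108.2 K

108.2


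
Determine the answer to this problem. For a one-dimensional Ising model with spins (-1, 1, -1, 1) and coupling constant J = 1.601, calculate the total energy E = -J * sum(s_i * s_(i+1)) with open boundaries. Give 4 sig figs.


Step 1: Nearest-neighbor products: -1, -1, -1
Step 2: Sum of products = -3
Step 3: E = -1.601 * -3 = 4.803

4.803


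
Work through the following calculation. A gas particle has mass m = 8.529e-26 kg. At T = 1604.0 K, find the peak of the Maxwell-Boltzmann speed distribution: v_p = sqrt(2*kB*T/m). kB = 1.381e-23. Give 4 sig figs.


Step 1: Numerator = 2*kB*T = 2*1.381e-23*1604.0 = 4.43e-20
Step 2: Ratio = 4.43e-20 / 8.529e-26 = 5.194e+05
Step 3: v_p = sqrt(5.194e+05) = 720.7 m/s

720.7


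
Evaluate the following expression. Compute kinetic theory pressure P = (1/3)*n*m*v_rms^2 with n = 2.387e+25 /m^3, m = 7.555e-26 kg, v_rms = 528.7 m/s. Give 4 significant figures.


Step 1: v_rms^2 = 528.7^2 = 2.795e+05
Step 2: n*m = 2.387e+25*7.555e-26 = 1.803
Step 3: P = (1/3)*1.803*2.795e+05 = 1.68e+05 Pa

1.68e+05


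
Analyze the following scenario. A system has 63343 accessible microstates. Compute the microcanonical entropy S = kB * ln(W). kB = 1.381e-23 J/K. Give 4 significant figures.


Step 1: ln(W) = ln(63343) = 11.06
Step 2: S = kB * ln(W) = 1.381e-23 * 11.06
Step 3: S = 1.527e-22 J/K

1.527e-22


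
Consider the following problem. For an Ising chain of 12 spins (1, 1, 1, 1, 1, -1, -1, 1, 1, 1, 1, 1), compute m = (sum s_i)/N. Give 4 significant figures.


Step 1: Count up spins (+1): 10, down spins (-1): 2
Step 2: Total magnetization M = 10 - 2 = 8
Step 3: m = M/N = 8/12 = 0.6667

0.6667


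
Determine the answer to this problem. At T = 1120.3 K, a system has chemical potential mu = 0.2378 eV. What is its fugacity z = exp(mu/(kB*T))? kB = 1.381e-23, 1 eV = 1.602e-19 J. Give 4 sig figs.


Step 1: Convert mu to Joules: 0.2378*1.602e-19 = 3.81e-20 J
Step 2: kB*T = 1.381e-23*1120.3 = 1.547e-20 J
Step 3: mu/(kB*T) = 2.462
Step 4: z = exp(2.462) = 11.73

11.73


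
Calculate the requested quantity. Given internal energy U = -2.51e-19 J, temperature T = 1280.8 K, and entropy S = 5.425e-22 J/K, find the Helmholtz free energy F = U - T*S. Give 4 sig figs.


Step 1: T*S = 1280.8 * 5.425e-22 = 6.948e-19 J
Step 2: F = U - T*S = -2.51e-19 - 6.948e-19
Step 3: F = -9.458e-19 J

-9.458e-19


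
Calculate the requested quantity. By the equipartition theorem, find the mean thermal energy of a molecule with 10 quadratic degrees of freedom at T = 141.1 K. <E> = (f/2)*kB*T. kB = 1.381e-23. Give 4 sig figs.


Step 1: f/2 = 10/2 = 5
Step 2: kB*T = 1.381e-23 * 141.1 = 1.949e-21
Step 3: <E> = 5 * 1.949e-21 = 9.743e-21 J

9.743e-21


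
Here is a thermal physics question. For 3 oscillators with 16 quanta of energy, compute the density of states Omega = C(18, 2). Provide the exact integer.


Step 1: Use binomial coefficient C(18, 2)
Step 2: Numerator = 18! / 16!
Step 3: Denominator = 2!
Step 4: Omega = 153

153


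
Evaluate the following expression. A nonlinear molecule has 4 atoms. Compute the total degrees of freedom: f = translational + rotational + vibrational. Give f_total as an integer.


Step 1: Translational DOF = 3
Step 2: Rotational DOF (nonlinear) = 3
Step 3: Vibrational DOF = 3*4 - 6 = 6
Step 4: Total = 3 + 3 + 6 = 12

12


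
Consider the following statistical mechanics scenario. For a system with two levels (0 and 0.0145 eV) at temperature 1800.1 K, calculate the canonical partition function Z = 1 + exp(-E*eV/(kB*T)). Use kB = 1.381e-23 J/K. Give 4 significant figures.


Step 1: Compute beta*E = E*eV/(kB*T) = 0.0145*1.602e-19/(1.381e-23*1800.1) = 0.09344
Step 2: exp(-beta*E) = exp(-0.09344) = 0.9108
Step 3: Z = 1 + 0.9108 = 1.911

1.911


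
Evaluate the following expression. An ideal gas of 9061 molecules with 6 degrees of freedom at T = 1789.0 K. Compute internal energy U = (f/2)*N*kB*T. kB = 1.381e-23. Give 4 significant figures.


Step 1: f/2 = 6/2 = 3.0
Step 2: N*kB*T = 9061*1.381e-23*1789.0 = 2.239e-16
Step 3: U = 3.0 * 2.239e-16 = 6.716e-16 J

6.716e-16


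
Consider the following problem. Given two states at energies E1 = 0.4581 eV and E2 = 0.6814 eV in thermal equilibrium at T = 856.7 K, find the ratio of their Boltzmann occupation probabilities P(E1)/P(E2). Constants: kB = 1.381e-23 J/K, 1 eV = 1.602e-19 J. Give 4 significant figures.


Step 1: Compute energy difference dE = E1 - E2 = 0.4581 - 0.6814 = -0.2233 eV
Step 2: Convert to Joules: dE_J = -0.2233 * 1.602e-19 = -3.577e-20 J
Step 3: Compute exponent = -dE_J / (kB * T) = -(-3.577e-20) / (1.381e-23 * 856.7) = 3.024
Step 4: P(E1)/P(E2) = exp(3.024) = 20.57

20.57


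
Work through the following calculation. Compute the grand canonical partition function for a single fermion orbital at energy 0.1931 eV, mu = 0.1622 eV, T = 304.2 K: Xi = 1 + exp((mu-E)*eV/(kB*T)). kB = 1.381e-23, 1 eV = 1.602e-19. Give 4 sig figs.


Step 1: (mu - E) = 0.1622 - 0.1931 = -0.0309 eV
Step 2: x = (mu-E)*eV/(kB*T) = -0.0309*1.602e-19/(1.381e-23*304.2) = -1.178
Step 3: exp(x) = 0.3078
Step 4: Xi = 1 + 0.3078 = 1.308

1.308


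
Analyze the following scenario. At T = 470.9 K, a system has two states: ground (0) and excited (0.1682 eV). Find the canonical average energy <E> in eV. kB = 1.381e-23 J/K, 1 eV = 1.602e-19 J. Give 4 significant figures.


Step 1: beta*E = 0.1682*1.602e-19/(1.381e-23*470.9) = 4.143
Step 2: exp(-beta*E) = 0.01587
Step 3: <E> = 0.1682*0.01587/(1+0.01587) = 0.002627 eV

0.002627


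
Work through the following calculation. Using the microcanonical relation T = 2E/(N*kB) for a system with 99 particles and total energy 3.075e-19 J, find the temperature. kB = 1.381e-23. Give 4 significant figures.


Step 1: Numerator = 2*E = 2*3.075e-19 = 6.15e-19 J
Step 2: Denominator = N*kB = 99*1.381e-23 = 1.367e-21
Step 3: T = 6.15e-19 / 1.367e-21 = 449.8 K

449.8


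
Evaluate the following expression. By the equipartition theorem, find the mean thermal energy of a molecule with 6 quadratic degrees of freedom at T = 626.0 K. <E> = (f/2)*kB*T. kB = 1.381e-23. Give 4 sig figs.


Step 1: f/2 = 6/2 = 3
Step 2: kB*T = 1.381e-23 * 626.0 = 8.645e-21
Step 3: <E> = 3 * 8.645e-21 = 2.594e-20 J

2.594e-20


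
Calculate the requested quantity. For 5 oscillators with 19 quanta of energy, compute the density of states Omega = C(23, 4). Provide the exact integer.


Step 1: Use binomial coefficient C(23, 4)
Step 2: Numerator = 23! / 19!
Step 3: Denominator = 4!
Step 4: Omega = 8855

8855


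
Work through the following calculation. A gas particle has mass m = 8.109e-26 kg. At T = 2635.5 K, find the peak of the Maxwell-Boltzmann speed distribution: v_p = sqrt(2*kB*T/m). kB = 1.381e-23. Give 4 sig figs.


Step 1: Numerator = 2*kB*T = 2*1.381e-23*2635.5 = 7.279e-20
Step 2: Ratio = 7.279e-20 / 8.109e-26 = 8.977e+05
Step 3: v_p = sqrt(8.977e+05) = 947.5 m/s

947.5


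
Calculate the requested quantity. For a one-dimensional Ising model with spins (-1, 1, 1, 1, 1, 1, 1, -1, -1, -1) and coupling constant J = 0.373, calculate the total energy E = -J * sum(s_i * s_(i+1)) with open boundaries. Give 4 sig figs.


Step 1: Nearest-neighbor products: -1, 1, 1, 1, 1, 1, -1, 1, 1
Step 2: Sum of products = 5
Step 3: E = -0.373 * 5 = -1.865

-1.865


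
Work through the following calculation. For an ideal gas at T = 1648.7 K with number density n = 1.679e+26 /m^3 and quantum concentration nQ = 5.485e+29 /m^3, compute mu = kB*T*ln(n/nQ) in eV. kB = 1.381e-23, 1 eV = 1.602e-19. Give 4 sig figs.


Step 1: n/nQ = 1.679e+26/5.485e+29 = 0.0003061
Step 2: ln(n/nQ) = -8.092
Step 3: mu = kB*T*ln(n/nQ) = 2.277e-20*-8.092 = -1.842e-19 J
Step 4: Convert to eV: -1.842e-19/1.602e-19 = -1.15 eV

-1.15


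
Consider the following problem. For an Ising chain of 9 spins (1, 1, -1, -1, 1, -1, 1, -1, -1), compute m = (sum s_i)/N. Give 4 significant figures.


Step 1: Count up spins (+1): 4, down spins (-1): 5
Step 2: Total magnetization M = 4 - 5 = -1
Step 3: m = M/N = -1/9 = -0.1111

-0.1111


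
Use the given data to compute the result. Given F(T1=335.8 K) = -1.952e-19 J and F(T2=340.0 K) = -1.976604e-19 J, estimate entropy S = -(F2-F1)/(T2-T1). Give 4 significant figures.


Step 1: dF = F2 - F1 = -1.976604e-19 - (-1.952e-19) = -2.4604e-21 J
Step 2: dT = T2 - T1 = 340.0 - 335.8 = 4.2 K
Step 3: S = -dF/dT = -(-2.4604e-21)/4.2 = 5.858e-22 J/K

5.858e-22


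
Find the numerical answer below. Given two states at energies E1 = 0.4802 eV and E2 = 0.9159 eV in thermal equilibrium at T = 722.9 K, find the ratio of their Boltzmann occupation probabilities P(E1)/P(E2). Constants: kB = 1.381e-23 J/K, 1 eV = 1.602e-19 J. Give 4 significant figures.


Step 1: Compute energy difference dE = E1 - E2 = 0.4802 - 0.9159 = -0.4357 eV
Step 2: Convert to Joules: dE_J = -0.4357 * 1.602e-19 = -6.98e-20 J
Step 3: Compute exponent = -dE_J / (kB * T) = -(-6.98e-20) / (1.381e-23 * 722.9) = 6.992
Step 4: P(E1)/P(E2) = exp(6.992) = 1087

1087


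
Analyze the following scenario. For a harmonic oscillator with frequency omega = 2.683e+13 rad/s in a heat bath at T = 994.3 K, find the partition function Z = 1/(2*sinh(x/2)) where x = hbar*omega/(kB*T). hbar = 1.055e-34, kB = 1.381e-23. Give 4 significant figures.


Step 1: Compute x = hbar*omega/(kB*T) = 1.055e-34*2.683e+13/(1.381e-23*994.3) = 0.2061
Step 2: x/2 = 0.1031
Step 3: sinh(x/2) = 0.1033
Step 4: Z = 1/(2*0.1033) = 4.842

4.842


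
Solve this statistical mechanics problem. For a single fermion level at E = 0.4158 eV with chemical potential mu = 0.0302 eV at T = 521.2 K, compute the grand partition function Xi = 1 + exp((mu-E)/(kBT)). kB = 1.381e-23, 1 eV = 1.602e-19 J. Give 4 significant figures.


Step 1: (mu - E) = 0.0302 - 0.4158 = -0.3856 eV
Step 2: x = (mu-E)*eV/(kB*T) = -0.3856*1.602e-19/(1.381e-23*521.2) = -8.582
Step 3: exp(x) = 0.0001874
Step 4: Xi = 1 + 0.0001874 = 1

1


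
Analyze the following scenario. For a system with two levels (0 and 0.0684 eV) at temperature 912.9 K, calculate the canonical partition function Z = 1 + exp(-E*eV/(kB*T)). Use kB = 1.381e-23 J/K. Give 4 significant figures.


Step 1: Compute beta*E = E*eV/(kB*T) = 0.0684*1.602e-19/(1.381e-23*912.9) = 0.8692
Step 2: exp(-beta*E) = exp(-0.8692) = 0.4193
Step 3: Z = 1 + 0.4193 = 1.419

1.419


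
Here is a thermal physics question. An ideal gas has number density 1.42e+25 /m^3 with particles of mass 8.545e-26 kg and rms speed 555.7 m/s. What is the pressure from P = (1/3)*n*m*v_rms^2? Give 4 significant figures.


Step 1: v_rms^2 = 555.7^2 = 3.088e+05
Step 2: n*m = 1.42e+25*8.545e-26 = 1.213
Step 3: P = (1/3)*1.213*3.088e+05 = 1.249e+05 Pa

1.249e+05


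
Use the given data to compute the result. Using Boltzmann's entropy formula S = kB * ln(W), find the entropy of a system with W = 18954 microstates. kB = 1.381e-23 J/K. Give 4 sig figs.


Step 1: ln(W) = ln(18954) = 9.85
Step 2: S = kB * ln(W) = 1.381e-23 * 9.85
Step 3: S = 1.36e-22 J/K

1.36e-22


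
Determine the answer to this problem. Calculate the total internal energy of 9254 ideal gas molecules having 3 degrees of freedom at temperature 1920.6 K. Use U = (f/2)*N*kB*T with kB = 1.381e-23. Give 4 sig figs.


Step 1: f/2 = 3/2 = 1.5
Step 2: N*kB*T = 9254*1.381e-23*1920.6 = 2.454e-16
Step 3: U = 1.5 * 2.454e-16 = 3.682e-16 J

3.682e-16


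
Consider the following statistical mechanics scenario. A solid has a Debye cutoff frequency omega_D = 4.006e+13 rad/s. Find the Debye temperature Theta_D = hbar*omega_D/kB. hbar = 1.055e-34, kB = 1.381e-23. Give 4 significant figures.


Step 1: hbar*omega_D = 1.055e-34 * 4.006e+13 = 4.226e-21 J
Step 2: Theta_D = 4.226e-21 / 1.381e-23
Step 3: Theta_D = 306 K

306


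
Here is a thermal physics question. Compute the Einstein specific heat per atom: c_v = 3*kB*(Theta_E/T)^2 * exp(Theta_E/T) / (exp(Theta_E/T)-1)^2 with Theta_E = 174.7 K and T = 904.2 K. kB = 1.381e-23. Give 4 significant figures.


Step 1: x = Theta_E/T = 174.7/904.2 = 0.1932
Step 2: x^2 = 0.03733
Step 3: exp(x) = 1.213
Step 4: c_v = 3*1.381e-23*0.03733*1.213/(1.213-1)^2 = 4.13e-23

4.13e-23


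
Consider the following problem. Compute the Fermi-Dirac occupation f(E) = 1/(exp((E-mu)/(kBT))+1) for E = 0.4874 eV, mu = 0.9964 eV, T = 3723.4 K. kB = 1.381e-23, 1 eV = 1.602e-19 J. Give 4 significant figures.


Step 1: (E - mu) = 0.4874 - 0.9964 = -0.509 eV
Step 2: Convert: (E-mu)*eV = -8.154e-20 J
Step 3: x = (E-mu)*eV/(kB*T) = -1.586
Step 4: f = 1/(exp(-1.586)+1) = 0.83

0.83


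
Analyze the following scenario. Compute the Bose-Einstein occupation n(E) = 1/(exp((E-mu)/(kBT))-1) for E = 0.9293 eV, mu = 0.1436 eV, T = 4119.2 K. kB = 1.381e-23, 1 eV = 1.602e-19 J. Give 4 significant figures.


Step 1: (E - mu) = 0.7857 eV
Step 2: x = (E-mu)*eV/(kB*T) = 0.7857*1.602e-19/(1.381e-23*4119.2) = 2.213
Step 3: exp(x) = 9.14
Step 4: n = 1/(exp(x)-1) = 0.1229

0.1229


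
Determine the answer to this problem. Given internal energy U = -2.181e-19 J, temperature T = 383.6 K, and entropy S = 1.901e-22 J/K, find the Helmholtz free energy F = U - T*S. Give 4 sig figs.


Step 1: T*S = 383.6 * 1.901e-22 = 7.292e-20 J
Step 2: F = U - T*S = -2.181e-19 - 7.292e-20
Step 3: F = -2.91e-19 J

-2.91e-19


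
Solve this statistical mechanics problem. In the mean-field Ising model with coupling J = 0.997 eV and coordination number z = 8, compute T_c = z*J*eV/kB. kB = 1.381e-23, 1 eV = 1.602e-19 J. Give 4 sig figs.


Step 1: z*J = 8*0.997 = 7.976 eV
Step 2: Convert to Joules: 7.976*1.602e-19 = 1.278e-18 J
Step 3: T_c = 1.278e-18 / 1.381e-23 = 9.252e+04 K

9.252e+04


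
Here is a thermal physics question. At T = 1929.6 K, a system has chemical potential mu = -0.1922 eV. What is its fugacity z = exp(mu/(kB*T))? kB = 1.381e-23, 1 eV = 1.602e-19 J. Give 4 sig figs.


Step 1: Convert mu to Joules: -0.1922*1.602e-19 = -3.079e-20 J
Step 2: kB*T = 1.381e-23*1929.6 = 2.665e-20 J
Step 3: mu/(kB*T) = -1.155
Step 4: z = exp(-1.155) = 0.3149

0.3149


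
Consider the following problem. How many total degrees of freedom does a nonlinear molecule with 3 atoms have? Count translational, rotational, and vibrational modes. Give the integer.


Step 1: Translational DOF = 3
Step 2: Rotational DOF (nonlinear) = 3
Step 3: Vibrational DOF = 3*3 - 6 = 3
Step 4: Total = 3 + 3 + 3 = 9

9


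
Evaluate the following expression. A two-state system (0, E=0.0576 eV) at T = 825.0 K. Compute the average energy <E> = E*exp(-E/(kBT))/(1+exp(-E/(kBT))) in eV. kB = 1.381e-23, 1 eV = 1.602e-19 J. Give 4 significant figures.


Step 1: beta*E = 0.0576*1.602e-19/(1.381e-23*825.0) = 0.8099
Step 2: exp(-beta*E) = 0.4449
Step 3: <E> = 0.0576*0.4449/(1+0.4449) = 0.01774 eV

0.01774


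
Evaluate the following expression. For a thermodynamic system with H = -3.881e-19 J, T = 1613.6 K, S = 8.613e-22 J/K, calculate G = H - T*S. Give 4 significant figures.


Step 1: T*S = 1613.6 * 8.613e-22 = 1.39e-18 J
Step 2: G = H - T*S = -3.881e-19 - 1.39e-18
Step 3: G = -1.778e-18 J

-1.778e-18


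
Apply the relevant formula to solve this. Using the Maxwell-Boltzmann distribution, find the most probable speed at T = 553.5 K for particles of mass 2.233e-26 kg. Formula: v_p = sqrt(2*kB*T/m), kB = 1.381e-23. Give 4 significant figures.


Step 1: Numerator = 2*kB*T = 2*1.381e-23*553.5 = 1.529e-20
Step 2: Ratio = 1.529e-20 / 2.233e-26 = 6.846e+05
Step 3: v_p = sqrt(6.846e+05) = 827.4 m/s

827.4


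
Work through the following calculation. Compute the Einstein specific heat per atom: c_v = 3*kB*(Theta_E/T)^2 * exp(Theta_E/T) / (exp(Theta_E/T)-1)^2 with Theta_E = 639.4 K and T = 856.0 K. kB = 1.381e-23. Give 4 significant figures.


Step 1: x = Theta_E/T = 639.4/856.0 = 0.747
Step 2: x^2 = 0.558
Step 3: exp(x) = 2.111
Step 4: c_v = 3*1.381e-23*0.558*2.111/(2.111-1)^2 = 3.956e-23

3.956e-23
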